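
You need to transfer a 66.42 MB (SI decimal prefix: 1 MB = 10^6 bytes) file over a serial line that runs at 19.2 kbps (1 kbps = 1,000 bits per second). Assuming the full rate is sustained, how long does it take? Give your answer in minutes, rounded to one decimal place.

461.3 minutes

66.42 MB = 66,420,000 bytes = 531,360,000 bits
19.2 kbps = 19,200 bits/s
time = 531,360,000 / 19,200 = 27,675.00 s
27,675.00 s / 60 = 461.3 minutes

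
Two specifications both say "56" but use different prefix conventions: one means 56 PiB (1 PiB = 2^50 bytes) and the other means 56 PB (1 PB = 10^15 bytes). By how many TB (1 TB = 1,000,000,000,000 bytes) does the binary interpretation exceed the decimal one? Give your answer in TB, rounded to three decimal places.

56 PiB = 56 × 1,125,899,906,842,624 = 63,050,394,783,186,944 bytes
56 PB = 56 × 1,000,000,000,000,000 = 56,000,000,000,000,000 bytes
difference = 7,050,394,783,186,944 bytes
7,050,394,783,186,944 / 1,000,000,000,000 = 7,050.395 TB

7,050.395 TB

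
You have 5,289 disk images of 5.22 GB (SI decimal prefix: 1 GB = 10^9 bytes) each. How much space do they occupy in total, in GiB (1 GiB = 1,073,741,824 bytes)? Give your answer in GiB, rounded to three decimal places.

25,712.494 GiB

Total = 5,289 × 5.22 GB = 27608.58 GB
= 27608.58 × 1,000,000,000 bytes = 27,608,580,000,000 bytes
1 GiB = 1,073,741,824 bytes
27,608,580,000,000 / 1,073,741,824 = 25,712.494 GiB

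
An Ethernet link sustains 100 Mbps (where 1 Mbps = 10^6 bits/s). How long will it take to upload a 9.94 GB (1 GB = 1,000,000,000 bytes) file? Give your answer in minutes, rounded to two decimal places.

13.25 minutes

9.94 GB = 9,940,000,000 bytes = 79,520,000,000 bits
100 Mbps = 100,000,000 bits/s
time = 79,520,000,000 / 100,000,000 = 795.200 s
795.200 s / 60 = 13.25 minutes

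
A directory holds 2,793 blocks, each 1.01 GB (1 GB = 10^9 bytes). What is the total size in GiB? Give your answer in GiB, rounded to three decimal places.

2,627.196 GiB

Total = 2,793 × 1.01 GB = 2820.93 GB
= 2820.93 × 1,000,000,000 bytes = 2,820,930,000,000 bytes
1 GiB = 1,073,741,824 bytes
2,820,930,000,000 / 1,073,741,824 = 2,627.196 GiB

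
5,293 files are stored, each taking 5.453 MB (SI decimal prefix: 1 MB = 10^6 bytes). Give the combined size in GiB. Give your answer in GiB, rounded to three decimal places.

26.881 GiB

Total = 5,293 × 5.453 MB = 28862.729 MB
= 28862.729 × 1,000,000 bytes = 28,862,729,000 bytes
1 GiB = 1,073,741,824 bytes
28,862,729,000 / 1,073,741,824 = 26.881 GiB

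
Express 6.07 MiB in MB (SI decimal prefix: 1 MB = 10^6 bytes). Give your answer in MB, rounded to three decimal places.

6.07 MiB × 1,048,576 bytes/MiB = 6,364,856.32 bytes
1 MB = 10^6 bytes = 1,000,000 bytes
6,364,856.32 / 1,000,000 = 6.365 MB

6.365 MB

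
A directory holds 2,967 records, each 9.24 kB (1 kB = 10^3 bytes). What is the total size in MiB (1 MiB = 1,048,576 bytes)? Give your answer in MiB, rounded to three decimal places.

26.145 MiB

Total = 2,967 × 9.24 kB = 27415.08 kB
= 27415.08 × 1,000 bytes = 27,415,080 bytes
1 MiB = 1,048,576 bytes
27,415,080 / 1,048,576 = 26.145 MiB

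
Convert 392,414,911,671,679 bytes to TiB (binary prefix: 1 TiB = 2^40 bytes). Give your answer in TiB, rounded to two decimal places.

356.90 TiB

392,414,911,671,679 bytes given.
1 TiB = 1,099,511,627,776 bytes
392,414,911,671,679 / 1,099,511,627,776 = 356.90 TiB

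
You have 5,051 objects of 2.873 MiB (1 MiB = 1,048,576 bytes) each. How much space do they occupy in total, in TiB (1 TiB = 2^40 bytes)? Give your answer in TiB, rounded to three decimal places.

0.014 TiB

Total = 5,051 × 2.873 MiB = 14511.523 MiB
= 14511.523 × 1,048,576 bytes = 15,216,434,741.248 bytes
1 TiB = 1,099,511,627,776 bytes
15,216,434,741.248 / 1,099,511,627,776 = 0.014 TiB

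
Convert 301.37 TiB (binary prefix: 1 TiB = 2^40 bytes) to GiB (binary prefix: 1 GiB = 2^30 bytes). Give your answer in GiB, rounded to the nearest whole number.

308,603 GiB

301.37 TiB = 301.37 × 2^40 bytes = 331,359,819,262,853.12 bytes
1 GiB = 1,073,741,824 bytes
331,359,819,262,853.12 / 1,073,741,824 = 308,603 GiB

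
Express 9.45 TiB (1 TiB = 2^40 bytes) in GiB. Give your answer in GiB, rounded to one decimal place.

9,676.8 GiB

9.45 TiB = 9.45 × 2^40 bytes = 10,390,384,882,483.2 bytes
1 GiB = 1,073,741,824 bytes
10,390,384,882,483.2 / 1,073,741,824 = 9,676.8 GiB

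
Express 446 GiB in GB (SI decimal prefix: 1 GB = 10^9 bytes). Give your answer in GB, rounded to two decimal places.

446 GiB × 1,073,741,824 bytes/GiB = 478,888,853,504 bytes
1 GB = 10^9 bytes = 1,000,000,000 bytes
478,888,853,504 / 1,000,000,000 = 478.89 GB

478.89 GB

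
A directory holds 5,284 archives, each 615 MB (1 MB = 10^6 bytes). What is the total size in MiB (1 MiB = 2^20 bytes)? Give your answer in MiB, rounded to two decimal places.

Total = 5,284 × 615 MB = 3,249,660 MB
= 3,249,660 × 1,000,000 bytes = 3,249,660,000,000 bytes
1 MiB = 1,048,576 bytes
3,249,660,000,000 / 1,048,576 = 3,099,117.28 MiB

3,099,117.28 MiB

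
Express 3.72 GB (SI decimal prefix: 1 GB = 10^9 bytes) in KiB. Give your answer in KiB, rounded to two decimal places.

3.72 GB = 3.72 × 10^9 bytes = 3,720,000,000 bytes
1 KiB = 1,024 bytes
3,720,000,000 / 1,024 = 3,632,812.50 KiB

3,632,812.50 KiB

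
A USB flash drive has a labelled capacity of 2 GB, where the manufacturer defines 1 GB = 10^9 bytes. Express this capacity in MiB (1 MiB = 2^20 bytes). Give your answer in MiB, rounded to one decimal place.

2 GB = 2 × 10^9 bytes = 2,000,000,000 bytes
1 MiB = 2^20 bytes = 1,048,576 bytes
2,000,000,000 / 1,048,576 = 1,907.3 MiB

1,907.3 MiB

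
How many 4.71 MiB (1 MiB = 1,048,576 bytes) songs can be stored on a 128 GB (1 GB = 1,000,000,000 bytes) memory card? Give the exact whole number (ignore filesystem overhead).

25,917

Capacity: 128 GB = 128,000,000,000 bytes
Per item: 4.71 MiB = 4,938,792.96 bytes
⌊128,000,000,000 / 4,938,792.96⌋ = 25,917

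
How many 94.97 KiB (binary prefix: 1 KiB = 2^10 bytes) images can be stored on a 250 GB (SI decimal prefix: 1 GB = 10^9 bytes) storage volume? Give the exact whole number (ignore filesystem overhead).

2,570,713

Capacity: 250 GB = 250,000,000,000 bytes
Per item: 94.97 KiB = 97,249.28 bytes
⌊250,000,000,000 / 97,249.28⌋ = 2,570,713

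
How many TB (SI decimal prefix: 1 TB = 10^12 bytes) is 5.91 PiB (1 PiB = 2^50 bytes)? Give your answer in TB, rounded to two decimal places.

5.91 PiB × 1,125,899,906,842,624 bytes/PiB = 6,654,068,449,439,907.84 bytes
1 TB = 10^12 bytes = 1,000,000,000,000 bytes
6,654,068,449,439,907.84 / 1,000,000,000,000 = 6,654.07 TB

6,654.07 TB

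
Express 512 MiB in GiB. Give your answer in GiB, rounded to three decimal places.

0.500 GiB

512 MiB = 512 × 2^20 bytes = 536,870,912 bytes
1 GiB = 2^30 bytes = 1,073,741,824 bytes
536,870,912 / 1,073,741,824 = 0.500 GiB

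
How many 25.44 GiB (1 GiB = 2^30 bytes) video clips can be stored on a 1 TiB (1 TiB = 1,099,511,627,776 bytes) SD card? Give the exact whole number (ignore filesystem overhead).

40

Capacity: 1 TiB = 1,099,511,627,776 bytes
Per item: 25.44 GiB = 27,315,992,002.56 bytes
⌊1,099,511,627,776 / 27,315,992,002.56⌋ = 40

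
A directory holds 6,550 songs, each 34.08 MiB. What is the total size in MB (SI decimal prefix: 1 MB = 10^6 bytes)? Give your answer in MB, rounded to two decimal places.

234,067.33 MB

Total = 6,550 × 34.08 MiB = 223,224 MiB
= 223,224 × 1,048,576 bytes = 234,067,329,024 bytes
1 MB = 1,000,000 bytes
234,067,329,024 / 1,000,000 = 234,067.33 MB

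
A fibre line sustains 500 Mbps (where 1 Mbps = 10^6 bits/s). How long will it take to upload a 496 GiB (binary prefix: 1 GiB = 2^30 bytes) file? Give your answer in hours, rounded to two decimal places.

2.37 hours

496 GiB = 532,575,944,704 bytes = 4,260,607,557,632 bits
500 Mbps = 500,000,000 bits/s
time = 4,260,607,557,632 / 500,000,000 = 8,521.2151 s
8,521.2151 s / 3600 = 2.37 hours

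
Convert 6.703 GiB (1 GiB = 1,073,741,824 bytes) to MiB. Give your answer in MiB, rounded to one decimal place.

6.703 GiB = 6.703 × 2^30 bytes = 7,197,291,446.272 bytes
1 MiB = 1,048,576 bytes
7,197,291,446.272 / 1,048,576 = 6,863.9 MiB

6,863.9 MiB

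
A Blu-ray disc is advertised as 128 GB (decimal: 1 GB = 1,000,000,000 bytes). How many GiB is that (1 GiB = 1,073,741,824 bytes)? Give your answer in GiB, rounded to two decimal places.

128 GB = 128 × 10^9 bytes = 128,000,000,000 bytes
1 GiB = 1,073,741,824 bytes
128,000,000,000 / 1,073,741,824 = 119.21 GiB

119.21 GiB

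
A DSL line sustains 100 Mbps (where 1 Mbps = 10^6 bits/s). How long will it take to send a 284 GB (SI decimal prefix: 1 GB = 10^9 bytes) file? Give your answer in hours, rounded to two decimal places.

6.31 hours

284 GB = 284,000,000,000 bytes = 2,272,000,000,000 bits
100 Mbps = 100,000,000 bits/s
time = 2,272,000,000,000 / 100,000,000 = 22,720.0000 s
22,720.0000 s / 3600 = 6.31 hours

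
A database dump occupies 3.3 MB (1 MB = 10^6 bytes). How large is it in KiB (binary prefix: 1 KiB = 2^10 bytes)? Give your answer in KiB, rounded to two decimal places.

3,222.66 KiB

3.3 MB = 3.3 × 10^6 bytes = 3,300,000 bytes
1 KiB = 2^10 bytes = 1,024 bytes
3,300,000 / 1,024 = 3,222.66 KiB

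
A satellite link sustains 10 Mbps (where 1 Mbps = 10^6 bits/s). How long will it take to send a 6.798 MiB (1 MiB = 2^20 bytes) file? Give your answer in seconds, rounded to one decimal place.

6.798 MiB = 7,128,219.648 bytes = 57,025,757.184 bits
10 Mbps = 10,000,000 bits/s
time = 57,025,757.184 / 10,000,000 = 5.7 s

5.7 seconds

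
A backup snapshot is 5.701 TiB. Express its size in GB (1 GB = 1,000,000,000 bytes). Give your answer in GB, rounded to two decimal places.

5.701 TiB × 1,099,511,627,776 bytes/TiB = 6,268,315,789,950.976 bytes
1 GB = 1,000,000,000 bytes
6,268,315,789,950.976 / 1,000,000,000 = 6,268.32 GB

6,268.32 GB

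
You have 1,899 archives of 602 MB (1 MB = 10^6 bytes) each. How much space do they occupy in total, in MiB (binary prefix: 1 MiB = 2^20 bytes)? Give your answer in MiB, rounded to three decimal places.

Total = 1,899 × 602 MB = 1,143,198 MB
= 1,143,198 × 1,000,000 bytes = 1,143,198,000,000 bytes
1 MiB = 1,048,576 bytes
1,143,198,000,000 / 1,048,576 = 1,090,238.571 MiB

1,090,238.571 MiB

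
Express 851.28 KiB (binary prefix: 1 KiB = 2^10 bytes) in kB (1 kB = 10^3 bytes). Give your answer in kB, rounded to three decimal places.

851.28 KiB = 851.28 × 2^10 bytes = 871,710.72 bytes
1 kB = 1,000 bytes
871,710.72 / 1,000 = 871.711 kB

871.711 kB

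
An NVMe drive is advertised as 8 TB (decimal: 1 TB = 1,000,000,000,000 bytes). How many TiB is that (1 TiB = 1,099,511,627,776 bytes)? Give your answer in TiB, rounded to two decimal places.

8 TB × 1,000,000,000,000 bytes/TB = 8,000,000,000,000 bytes
1 TiB = 1,099,511,627,776 bytes
8,000,000,000,000 / 1,099,511,627,776 = 7.28 TiB

7.28 TiB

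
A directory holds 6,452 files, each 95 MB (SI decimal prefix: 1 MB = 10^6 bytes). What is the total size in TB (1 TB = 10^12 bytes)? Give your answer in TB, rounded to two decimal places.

0.61 TB

Total = 6,452 × 95 MB = 612,940 MB
= 612,940 × 1,000,000 bytes = 612,940,000,000 bytes
1 TB = 1,000,000,000,000 bytes
612,940,000,000 / 1,000,000,000,000 = 0.61 TB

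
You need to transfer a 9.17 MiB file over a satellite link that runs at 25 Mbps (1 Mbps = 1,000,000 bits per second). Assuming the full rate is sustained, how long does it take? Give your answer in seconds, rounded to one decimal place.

3.1 seconds

9.17 MiB = 9,615,441.92 bytes = 76,923,535.36 bits
25 Mbps = 25,000,000 bits/s
time = 76,923,535.36 / 25,000,000 = 3.1 s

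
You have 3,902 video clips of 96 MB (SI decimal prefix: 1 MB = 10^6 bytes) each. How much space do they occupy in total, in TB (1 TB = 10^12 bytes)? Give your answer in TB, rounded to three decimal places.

Total = 3,902 × 96 MB = 374,592 MB
= 374,592 × 1,000,000 bytes = 374,592,000,000 bytes
1 TB = 1,000,000,000,000 bytes
374,592,000,000 / 1,000,000,000,000 = 0.375 TB

0.375 TB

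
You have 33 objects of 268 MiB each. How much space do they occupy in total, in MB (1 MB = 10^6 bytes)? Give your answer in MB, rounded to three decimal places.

Total = 33 × 268 MiB = 8844 MiB
= 8844 × 1,048,576 bytes = 9,273,606,144 bytes
1 MB = 1,000,000 bytes
9,273,606,144 / 1,000,000 = 9,273.606 MB

9,273.606 MB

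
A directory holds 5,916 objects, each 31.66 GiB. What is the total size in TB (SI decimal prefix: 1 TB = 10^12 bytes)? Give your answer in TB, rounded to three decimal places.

Total = 5,916 × 31.66 GiB = 187300.56 GiB
= 187300.56 × 1,073,741,824 bytes = 201,112,444,930,621.44 bytes
1 TB = 1,000,000,000,000 bytes
201,112,444,930,621.44 / 1,000,000,000,000 = 201.112 TB

201.112 TB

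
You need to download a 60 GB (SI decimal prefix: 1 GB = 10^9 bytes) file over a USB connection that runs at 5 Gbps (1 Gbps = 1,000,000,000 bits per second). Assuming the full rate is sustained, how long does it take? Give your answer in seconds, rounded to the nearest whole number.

60 GB = 60,000,000,000 bytes = 480,000,000,000 bits
5 Gbps = 5,000,000,000 bits/s
time = 480,000,000,000 / 5,000,000,000 = 96 s

96 seconds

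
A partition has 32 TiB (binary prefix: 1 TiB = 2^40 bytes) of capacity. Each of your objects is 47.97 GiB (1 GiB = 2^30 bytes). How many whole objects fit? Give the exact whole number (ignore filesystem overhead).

683

Capacity: 32 TiB = 35,184,372,088,832 bytes
Per item: 47.97 GiB = 51,507,395,297.28 bytes
⌊35,184,372,088,832 / 51,507,395,297.28⌋ = 683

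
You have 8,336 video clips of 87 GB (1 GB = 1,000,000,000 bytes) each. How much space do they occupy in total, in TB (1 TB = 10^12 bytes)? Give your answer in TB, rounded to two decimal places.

Total = 8,336 × 87 GB = 725,232 GB
= 725,232 × 1,000,000,000 bytes = 725,232,000,000,000 bytes
1 TB = 1,000,000,000,000 bytes
725,232,000,000,000 / 1,000,000,000,000 = 725.23 TB

725.23 TB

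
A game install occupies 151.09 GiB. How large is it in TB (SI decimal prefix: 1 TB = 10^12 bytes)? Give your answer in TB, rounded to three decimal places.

0.162 TB

151.09 GiB = 151.09 × 2^30 bytes = 162,231,652,188.16 bytes
1 TB = 1,000,000,000,000 bytes
162,231,652,188.16 / 1,000,000,000,000 = 0.162 TB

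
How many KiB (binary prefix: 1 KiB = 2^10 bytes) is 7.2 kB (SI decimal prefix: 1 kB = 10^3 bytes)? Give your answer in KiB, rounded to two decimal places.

7.2 kB = 7.2 × 10^3 bytes = 7,200 bytes
1 KiB = 1,024 bytes
7,200 / 1,024 = 7.03 KiB

7.03 KiB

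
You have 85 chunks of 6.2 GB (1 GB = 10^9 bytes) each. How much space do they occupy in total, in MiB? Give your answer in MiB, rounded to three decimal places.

Total = 85 × 6.2 GB = 527 GB
= 527 × 1,000,000,000 bytes = 527,000,000,000 bytes
1 MiB = 1,048,576 bytes
527,000,000,000 / 1,048,576 = 502,586.365 MiB

502,586.365 MiB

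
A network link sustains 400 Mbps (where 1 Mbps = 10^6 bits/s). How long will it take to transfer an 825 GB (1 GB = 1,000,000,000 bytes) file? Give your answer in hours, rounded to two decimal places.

4.58 hours

825 GB = 825,000,000,000 bytes = 6,600,000,000,000 bits
400 Mbps = 400,000,000 bits/s
time = 6,600,000,000,000 / 400,000,000 = 16,500.0000 s
16,500.0000 s / 3600 = 4.58 hours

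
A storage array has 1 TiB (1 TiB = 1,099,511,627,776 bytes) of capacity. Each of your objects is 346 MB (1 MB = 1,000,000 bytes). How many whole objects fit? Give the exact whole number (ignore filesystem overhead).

Capacity: 1 TiB = 1,099,511,627,776 bytes
Per item: 346 MB = 346,000,000 bytes
⌊1,099,511,627,776 / 346,000,000⌋ = 3,177

3,177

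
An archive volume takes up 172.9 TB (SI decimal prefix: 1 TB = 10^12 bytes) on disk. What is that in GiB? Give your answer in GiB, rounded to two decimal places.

161,025.67 GiB

172.9 TB × 1,000,000,000,000 bytes/TB = 172,900,000,000,000 bytes
1 GiB = 2^30 bytes = 1,073,741,824 bytes
172,900,000,000,000 / 1,073,741,824 = 161,025.67 GiB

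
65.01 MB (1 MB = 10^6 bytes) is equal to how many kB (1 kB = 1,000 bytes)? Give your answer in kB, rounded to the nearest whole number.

65.01 MB = 65.01 × 10^6 bytes = 65,010,000 bytes
1 kB = 10^3 bytes = 1,000 bytes
65,010,000 / 1,000 = 65,010 kB

65,010 kB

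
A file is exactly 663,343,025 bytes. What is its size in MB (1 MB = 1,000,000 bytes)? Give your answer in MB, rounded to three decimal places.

663.343 MB

663,343,025 bytes given.
1 MB = 10^6 bytes = 1,000,000 bytes
663,343,025 / 1,000,000 = 663.343 MB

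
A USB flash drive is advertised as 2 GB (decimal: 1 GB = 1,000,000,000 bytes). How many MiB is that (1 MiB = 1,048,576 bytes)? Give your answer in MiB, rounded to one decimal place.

1,907.3 MiB

2 GB × 1,000,000,000 bytes/GB = 2,000,000,000 bytes
1 MiB = 1,048,576 bytes
2,000,000,000 / 1,048,576 = 1,907.3 MiB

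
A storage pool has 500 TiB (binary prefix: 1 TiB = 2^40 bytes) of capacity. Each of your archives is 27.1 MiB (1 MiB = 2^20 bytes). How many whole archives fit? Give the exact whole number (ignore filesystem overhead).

19,346,420

Capacity: 500 TiB = 549,755,813,888,000 bytes
Per item: 27.1 MiB = 28,416,409.6 bytes
⌊549,755,813,888,000 / 28,416,409.6⌋ = 19,346,420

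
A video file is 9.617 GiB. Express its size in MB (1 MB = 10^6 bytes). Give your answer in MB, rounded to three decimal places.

9.617 GiB = 9.617 × 2^30 bytes = 10,326,175,121.408 bytes
1 MB = 10^6 bytes = 1,000,000 bytes
10,326,175,121.408 / 1,000,000 = 10,326.175 MB

10,326.175 MB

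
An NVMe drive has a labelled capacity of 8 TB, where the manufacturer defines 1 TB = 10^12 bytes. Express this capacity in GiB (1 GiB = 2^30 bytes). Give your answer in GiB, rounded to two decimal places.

8 TB × 1,000,000,000,000 bytes/TB = 8,000,000,000,000 bytes
1 GiB = 2^30 bytes = 1,073,741,824 bytes
8,000,000,000,000 / 1,073,741,824 = 7,450.58 GiB

7,450.58 GiB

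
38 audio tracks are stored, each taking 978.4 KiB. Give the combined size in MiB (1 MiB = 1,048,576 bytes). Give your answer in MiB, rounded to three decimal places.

Total = 38 × 978.4 KiB = 37179.2 KiB
= 37179.2 × 1,024 bytes = 38,071,500.8 bytes
1 MiB = 1,048,576 bytes
38,071,500.8 / 1,048,576 = 36.308 MiB

36.308 MiB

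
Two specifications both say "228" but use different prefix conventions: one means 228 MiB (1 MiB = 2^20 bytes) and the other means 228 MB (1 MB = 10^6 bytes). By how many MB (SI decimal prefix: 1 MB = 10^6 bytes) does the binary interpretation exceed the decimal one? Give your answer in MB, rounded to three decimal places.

11.075 MB

228 MiB = 228 × 1,048,576 = 239,075,328 bytes
228 MB = 228 × 1,000,000 = 228,000,000 bytes
difference = 11,075,328 bytes
11,075,328 / 1,000,000 = 11.075 MB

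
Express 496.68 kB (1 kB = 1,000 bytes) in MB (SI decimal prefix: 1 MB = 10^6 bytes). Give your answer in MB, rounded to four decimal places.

496.68 kB = 496.68 × 10^3 bytes = 496,680 bytes
1 MB = 1,000,000 bytes
496,680 / 1,000,000 = 0.4967 MB

0.4967 MB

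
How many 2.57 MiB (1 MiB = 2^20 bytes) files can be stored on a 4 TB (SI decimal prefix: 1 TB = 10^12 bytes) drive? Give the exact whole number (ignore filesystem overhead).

Capacity: 4 TB = 4,000,000,000,000 bytes
Per item: 2.57 MiB = 2,694,840.32 bytes
⌊4,000,000,000,000 / 2,694,840.32⌋ = 1,484,318

1,484,318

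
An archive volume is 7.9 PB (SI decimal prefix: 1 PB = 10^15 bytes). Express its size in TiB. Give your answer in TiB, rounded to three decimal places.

7.9 PB × 1,000,000,000,000,000 bytes/PB = 7,900,000,000,000,000 bytes
1 TiB = 1,099,511,627,776 bytes
7,900,000,000,000,000 / 1,099,511,627,776 = 7,185.008 TiB

7,185.008 TiB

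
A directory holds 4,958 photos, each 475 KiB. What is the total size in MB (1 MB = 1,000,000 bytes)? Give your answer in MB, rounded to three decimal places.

Total = 4,958 × 475 KiB = 2,355,050 KiB
= 2,355,050 × 1,024 bytes = 2,411,571,200 bytes
1 MB = 1,000,000 bytes
2,411,571,200 / 1,000,000 = 2,411.571 MB

2,411.571 MB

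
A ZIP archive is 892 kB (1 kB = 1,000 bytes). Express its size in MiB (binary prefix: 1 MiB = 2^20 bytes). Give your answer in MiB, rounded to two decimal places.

0.85 MiB

892 kB × 1,000 bytes/kB = 892,000 bytes
1 MiB = 2^20 bytes = 1,048,576 bytes
892,000 / 1,048,576 = 0.85 MiB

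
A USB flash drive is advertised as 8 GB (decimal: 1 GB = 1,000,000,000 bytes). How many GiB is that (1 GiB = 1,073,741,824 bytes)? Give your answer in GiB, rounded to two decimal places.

8 GB = 8 × 10^9 bytes = 8,000,000,000 bytes
1 GiB = 1,073,741,824 bytes
8,000,000,000 / 1,073,741,824 = 7.45 GiB

7.45 GiB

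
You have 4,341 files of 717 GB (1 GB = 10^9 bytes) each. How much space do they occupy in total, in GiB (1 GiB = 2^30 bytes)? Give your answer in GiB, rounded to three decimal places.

2,898,738.720 GiB

Total = 4,341 × 717 GB = 3,112,497 GB
= 3,112,497 × 1,000,000,000 bytes = 3,112,497,000,000,000 bytes
1 GiB = 1,073,741,824 bytes
3,112,497,000,000,000 / 1,073,741,824 = 2,898,738.720 GiB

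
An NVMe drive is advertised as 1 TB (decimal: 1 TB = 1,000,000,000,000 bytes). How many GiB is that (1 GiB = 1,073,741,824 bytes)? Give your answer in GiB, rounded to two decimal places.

931.32 GiB

1 TB × 1,000,000,000,000 bytes/TB = 1,000,000,000,000 bytes
1 GiB = 2^30 bytes = 1,073,741,824 bytes
1,000,000,000,000 / 1,073,741,824 = 931.32 GiB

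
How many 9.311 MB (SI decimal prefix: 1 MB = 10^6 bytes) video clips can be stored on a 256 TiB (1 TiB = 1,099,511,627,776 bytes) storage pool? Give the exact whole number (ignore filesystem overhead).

30,230,370

Capacity: 256 TiB = 281,474,976,710,656 bytes
Per item: 9.311 MB = 9,311,000 bytes
⌊281,474,976,710,656 / 9,311,000⌋ = 30,230,370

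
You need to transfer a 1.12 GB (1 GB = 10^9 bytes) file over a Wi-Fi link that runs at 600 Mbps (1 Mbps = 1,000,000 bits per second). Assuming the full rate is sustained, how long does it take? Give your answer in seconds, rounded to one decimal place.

1.12 GB = 1,120,000,000 bytes = 8,960,000,000 bits
600 Mbps = 600,000,000 bits/s
time = 8,960,000,000 / 600,000,000 = 14.9 s

14.9 seconds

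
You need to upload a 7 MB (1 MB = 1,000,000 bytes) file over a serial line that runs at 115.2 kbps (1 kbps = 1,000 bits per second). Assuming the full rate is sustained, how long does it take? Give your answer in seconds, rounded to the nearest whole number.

486 seconds

7 MB = 7,000,000 bytes = 56,000,000 bits
115.2 kbps = 115,200 bits/s
time = 56,000,000 / 115,200 = 486 s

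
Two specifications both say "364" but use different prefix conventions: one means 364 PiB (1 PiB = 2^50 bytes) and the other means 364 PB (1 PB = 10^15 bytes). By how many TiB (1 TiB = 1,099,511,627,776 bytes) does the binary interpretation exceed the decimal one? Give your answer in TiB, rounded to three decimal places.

364 PiB = 364 × 1,125,899,906,842,624 = 409,827,566,090,715,136 bytes
364 PB = 364 × 1,000,000,000,000,000 = 364,000,000,000,000,000 bytes
difference = 45,827,566,090,715,136 bytes
45,827,566,090,715,136 / 1,099,511,627,776 = 41,679.929 TiB

41,679.929 TiB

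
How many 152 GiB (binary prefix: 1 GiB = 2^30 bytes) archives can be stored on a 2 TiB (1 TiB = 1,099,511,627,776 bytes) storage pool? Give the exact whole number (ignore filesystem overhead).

13

Capacity: 2 TiB = 2,199,023,255,552 bytes
Per item: 152 GiB = 163,208,757,248 bytes
⌊2,199,023,255,552 / 163,208,757,248⌋ = 13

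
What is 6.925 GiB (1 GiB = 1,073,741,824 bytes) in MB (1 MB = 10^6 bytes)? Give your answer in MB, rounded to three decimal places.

6.925 GiB = 6.925 × 2^30 bytes = 7,435,662,131.2 bytes
1 MB = 1,000,000 bytes
7,435,662,131.2 / 1,000,000 = 7,435.662 MB

7,435.662 MB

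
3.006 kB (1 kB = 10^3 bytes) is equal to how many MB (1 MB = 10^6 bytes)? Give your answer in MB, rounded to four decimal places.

0.0030 MB

3.006 kB × 1,000 bytes/kB = 3,006 bytes
1 MB = 10^6 bytes = 1,000,000 bytes
3,006 / 1,000,000 = 0.0030 MB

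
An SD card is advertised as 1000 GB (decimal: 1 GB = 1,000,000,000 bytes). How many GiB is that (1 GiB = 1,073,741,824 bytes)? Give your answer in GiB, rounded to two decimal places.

931.32 GiB

1000 GB × 1,000,000,000 bytes/GB = 1,000,000,000,000 bytes
1 GiB = 1,073,741,824 bytes
1,000,000,000,000 / 1,073,741,824 = 931.32 GiB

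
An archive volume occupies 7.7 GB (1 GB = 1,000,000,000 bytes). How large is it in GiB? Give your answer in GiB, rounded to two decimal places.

7.17 GiB

7.7 GB × 1,000,000,000 bytes/GB = 7,700,000,000 bytes
1 GiB = 1,073,741,824 bytes
7,700,000,000 / 1,073,741,824 = 7.17 GiB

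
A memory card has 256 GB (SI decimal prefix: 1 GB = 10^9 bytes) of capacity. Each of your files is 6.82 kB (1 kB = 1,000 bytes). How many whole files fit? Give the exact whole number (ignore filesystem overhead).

37,536,656

Capacity: 256 GB = 256,000,000,000 bytes
Per item: 6.82 kB = 6,820 bytes
⌊256,000,000,000 / 6,820⌋ = 37,536,656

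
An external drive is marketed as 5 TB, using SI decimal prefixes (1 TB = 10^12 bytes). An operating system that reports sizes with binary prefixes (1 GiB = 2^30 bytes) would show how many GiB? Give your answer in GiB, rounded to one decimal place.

5 TB × 1,000,000,000,000 bytes/TB = 5,000,000,000,000 bytes
1 GiB = 1,073,741,824 bytes
5,000,000,000,000 / 1,073,741,824 = 4,656.6 GiB

4,656.6 GiB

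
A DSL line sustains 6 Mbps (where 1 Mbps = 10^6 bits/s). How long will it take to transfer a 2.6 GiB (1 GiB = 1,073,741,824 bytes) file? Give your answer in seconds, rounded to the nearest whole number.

3,722 seconds

2.6 GiB = 2,791,728,742.4 bytes = 22,333,829,939.2 bits
6 Mbps = 6,000,000 bits/s
time = 22,333,829,939.2 / 6,000,000 = 3,722 s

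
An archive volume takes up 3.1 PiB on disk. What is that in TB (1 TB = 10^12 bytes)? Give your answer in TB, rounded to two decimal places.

3,490.29 TB

3.1 PiB × 1,125,899,906,842,624 bytes/PiB = 3,490,289,711,212,134.4 bytes
1 TB = 1,000,000,000,000 bytes
3,490,289,711,212,134.4 / 1,000,000,000,000 = 3,490.29 TB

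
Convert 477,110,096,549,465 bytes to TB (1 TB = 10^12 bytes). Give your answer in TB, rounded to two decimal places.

477.11 TB

477,110,096,549,465 bytes given.
1 TB = 1,000,000,000,000 bytes
477,110,096,549,465 / 1,000,000,000,000 = 477.11 TB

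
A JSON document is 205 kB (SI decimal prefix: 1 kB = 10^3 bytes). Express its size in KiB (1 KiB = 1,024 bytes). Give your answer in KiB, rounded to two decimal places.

205 kB = 205 × 10^3 bytes = 205,000 bytes
1 KiB = 2^10 bytes = 1,024 bytes
205,000 / 1,024 = 200.20 KiB

200.20 KiB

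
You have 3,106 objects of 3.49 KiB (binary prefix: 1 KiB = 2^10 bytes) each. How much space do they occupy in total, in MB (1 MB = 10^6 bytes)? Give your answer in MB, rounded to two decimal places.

Total = 3,106 × 3.49 KiB = 10839.94 KiB
= 10839.94 × 1,024 bytes = 11,100,098.56 bytes
1 MB = 1,000,000 bytes
11,100,098.56 / 1,000,000 = 11.10 MB

11.10 MB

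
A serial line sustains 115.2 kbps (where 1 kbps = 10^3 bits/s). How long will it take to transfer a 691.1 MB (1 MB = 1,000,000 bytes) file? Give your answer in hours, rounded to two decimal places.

13.33 hours

691.1 MB = 691,100,000 bytes = 5,528,800,000 bits
115.2 kbps = 115,200 bits/s
time = 5,528,800,000 / 115,200 = 47,993.0556 s
47,993.0556 s / 3600 = 13.33 hours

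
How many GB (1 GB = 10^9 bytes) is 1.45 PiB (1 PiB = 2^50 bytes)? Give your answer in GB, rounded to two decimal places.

1.45 PiB = 1.45 × 2^50 bytes = 1,632,554,864,921,804.8 bytes
1 GB = 1,000,000,000 bytes
1,632,554,864,921,804.8 / 1,000,000,000 = 1,632,554.86 GB

1,632,554.86 GB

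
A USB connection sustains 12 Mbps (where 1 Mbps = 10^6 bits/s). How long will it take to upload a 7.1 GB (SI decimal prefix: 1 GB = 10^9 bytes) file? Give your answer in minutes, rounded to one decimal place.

78.9 minutes

7.1 GB = 7,100,000,000 bytes = 56,800,000,000 bits
12 Mbps = 12,000,000 bits/s
time = 56,800,000,000 / 12,000,000 = 4,733.33 s
4,733.33 s / 60 = 78.9 minutes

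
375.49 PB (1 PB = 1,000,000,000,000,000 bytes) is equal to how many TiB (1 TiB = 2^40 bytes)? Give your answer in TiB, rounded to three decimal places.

375.49 PB = 375.49 × 10^15 bytes = 375,490,000,000,000,000 bytes
1 TiB = 2^40 bytes = 1,099,511,627,776 bytes
375,490,000,000,000,000 / 1,099,511,627,776 = 341,506.166 TiB

341,506.166 TiB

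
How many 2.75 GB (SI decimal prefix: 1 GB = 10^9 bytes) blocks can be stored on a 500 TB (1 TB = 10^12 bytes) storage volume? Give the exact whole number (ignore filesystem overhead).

181,818

Capacity: 500 TB = 500,000,000,000,000 bytes
Per item: 2.75 GB = 2,750,000,000 bytes
⌊500,000,000,000,000 / 2,750,000,000⌋ = 181,818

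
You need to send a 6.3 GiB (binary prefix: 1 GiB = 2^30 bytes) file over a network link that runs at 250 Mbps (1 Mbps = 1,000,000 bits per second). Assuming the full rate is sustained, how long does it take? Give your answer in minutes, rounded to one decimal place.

3.6 minutes

6.3 GiB = 6,764,573,491.2 bytes = 54,116,587,929.6 bits
250 Mbps = 250,000,000 bits/s
time = 54,116,587,929.6 / 250,000,000 = 216.47 s
216.47 s / 60 = 3.6 minutes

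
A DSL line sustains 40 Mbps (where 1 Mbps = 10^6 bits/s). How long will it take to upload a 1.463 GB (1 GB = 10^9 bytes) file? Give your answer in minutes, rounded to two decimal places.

1.463 GB = 1,463,000,000 bytes = 11,704,000,000 bits
40 Mbps = 40,000,000 bits/s
time = 11,704,000,000 / 40,000,000 = 292.600 s
292.600 s / 60 = 4.88 minutes

4.88 minutes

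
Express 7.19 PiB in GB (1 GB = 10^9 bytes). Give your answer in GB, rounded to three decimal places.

8,095,220.330 GB

7.19 PiB × 1,125,899,906,842,624 bytes/PiB = 8,095,220,330,198,466.56 bytes
1 GB = 10^9 bytes = 1,000,000,000 bytes
8,095,220,330,198,466.56 / 1,000,000,000 = 8,095,220.330 GB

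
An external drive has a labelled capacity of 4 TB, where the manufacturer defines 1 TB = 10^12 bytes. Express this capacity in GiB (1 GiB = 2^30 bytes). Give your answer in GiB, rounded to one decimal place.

3,725.3 GiB

4 TB = 4 × 10^12 bytes = 4,000,000,000,000 bytes
1 GiB = 1,073,741,824 bytes
4,000,000,000,000 / 1,073,741,824 = 3,725.3 GiB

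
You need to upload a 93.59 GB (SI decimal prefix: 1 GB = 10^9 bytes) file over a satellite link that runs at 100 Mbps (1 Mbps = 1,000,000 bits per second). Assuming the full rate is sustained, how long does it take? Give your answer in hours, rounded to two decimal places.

93.59 GB = 93,590,000,000 bytes = 748,720,000,000 bits
100 Mbps = 100,000,000 bits/s
time = 748,720,000,000 / 100,000,000 = 7,487.2000 s
7,487.2000 s / 3600 = 2.08 hours

2.08 hours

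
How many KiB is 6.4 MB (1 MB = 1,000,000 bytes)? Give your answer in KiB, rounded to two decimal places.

6,250.00 KiB

6.4 MB = 6.4 × 10^6 bytes = 6,400,000 bytes
1 KiB = 1,024 bytes
6,400,000 / 1,024 = 6,250.00 KiB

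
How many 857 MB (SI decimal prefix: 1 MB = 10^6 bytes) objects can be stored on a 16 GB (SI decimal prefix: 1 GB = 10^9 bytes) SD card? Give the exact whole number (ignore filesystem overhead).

18

Capacity: 16 GB = 16,000,000,000 bytes
Per item: 857 MB = 857,000,000 bytes
⌊16,000,000,000 / 857,000,000⌋ = 18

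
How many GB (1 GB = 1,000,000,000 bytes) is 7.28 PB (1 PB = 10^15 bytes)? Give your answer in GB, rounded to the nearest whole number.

7.28 PB = 7.28 × 10^15 bytes = 7,280,000,000,000,000 bytes
1 GB = 1,000,000,000 bytes
7,280,000,000,000,000 / 1,000,000,000 = 7,280,000 GB

7,280,000 GB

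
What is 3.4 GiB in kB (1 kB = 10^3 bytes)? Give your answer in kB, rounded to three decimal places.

3,650,722.202 kB

3.4 GiB = 3.4 × 2^30 bytes = 3,650,722,201.6 bytes
1 kB = 10^3 bytes = 1,000 bytes
3,650,722,201.6 / 1,000 = 3,650,722.202 kB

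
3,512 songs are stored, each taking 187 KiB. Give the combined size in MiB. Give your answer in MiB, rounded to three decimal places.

641.352 MiB

Total = 3,512 × 187 KiB = 656,744 KiB
= 656,744 × 1,024 bytes = 672,505,856 bytes
1 MiB = 1,048,576 bytes
672,505,856 / 1,048,576 = 641.352 MiB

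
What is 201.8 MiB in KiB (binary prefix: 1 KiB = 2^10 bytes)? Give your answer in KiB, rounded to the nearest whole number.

206,643 KiB

201.8 MiB = 201.8 × 2^20 bytes = 211,602,636.8 bytes
1 KiB = 2^10 bytes = 1,024 bytes
211,602,636.8 / 1,024 = 206,643 KiB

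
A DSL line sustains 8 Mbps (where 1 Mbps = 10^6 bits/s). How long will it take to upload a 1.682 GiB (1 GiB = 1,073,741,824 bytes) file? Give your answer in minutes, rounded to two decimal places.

1.682 GiB = 1,806,033,747.968 bytes = 14,448,269,983.744 bits
8 Mbps = 8,000,000 bits/s
time = 14,448,269,983.744 / 8,000,000 = 1,806.034 s
1,806.034 s / 60 = 30.10 minutes

30.10 minutes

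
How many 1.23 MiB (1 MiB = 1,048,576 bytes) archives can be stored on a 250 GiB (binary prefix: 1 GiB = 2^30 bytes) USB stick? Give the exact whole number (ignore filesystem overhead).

208,130

Capacity: 250 GiB = 268,435,456,000 bytes
Per item: 1.23 MiB = 1,289,748.48 bytes
⌊268,435,456,000 / 1,289,748.48⌋ = 208,130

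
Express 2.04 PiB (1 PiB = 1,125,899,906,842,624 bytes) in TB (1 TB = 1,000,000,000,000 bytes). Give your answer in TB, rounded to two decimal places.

2.04 PiB × 1,125,899,906,842,624 bytes/PiB = 2,296,835,809,958,952.96 bytes
1 TB = 1,000,000,000,000 bytes
2,296,835,809,958,952.96 / 1,000,000,000,000 = 2,296.84 TB

2,296.84 TB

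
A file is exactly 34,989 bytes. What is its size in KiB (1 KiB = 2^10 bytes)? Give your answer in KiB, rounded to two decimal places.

34.17 KiB

34,989 bytes given.
1 KiB = 1,024 bytes
34,989 / 1,024 = 34.17 KiB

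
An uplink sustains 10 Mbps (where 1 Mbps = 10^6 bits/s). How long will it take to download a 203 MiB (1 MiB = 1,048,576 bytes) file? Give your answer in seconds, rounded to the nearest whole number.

170 seconds

203 MiB = 212,860,928 bytes = 1,702,887,424 bits
10 Mbps = 10,000,000 bits/s
time = 1,702,887,424 / 10,000,000 = 170 s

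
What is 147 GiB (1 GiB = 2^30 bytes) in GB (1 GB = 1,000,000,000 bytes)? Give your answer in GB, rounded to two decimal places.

147 GiB × 1,073,741,824 bytes/GiB = 157,840,048,128 bytes
1 GB = 1,000,000,000 bytes
157,840,048,128 / 1,000,000,000 = 157.84 GB

157.84 GB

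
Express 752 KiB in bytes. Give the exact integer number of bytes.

770,048 bytes

752 × 1,024 = 770,048 bytes  (1 KiB = 2^10 bytes)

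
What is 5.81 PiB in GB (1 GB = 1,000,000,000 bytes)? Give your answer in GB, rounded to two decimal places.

5.81 PiB = 5.81 × 2^50 bytes = 6,541,478,458,755,645.44 bytes
1 GB = 1,000,000,000 bytes
6,541,478,458,755,645.44 / 1,000,000,000 = 6,541,478.46 GB

6,541,478.46 GB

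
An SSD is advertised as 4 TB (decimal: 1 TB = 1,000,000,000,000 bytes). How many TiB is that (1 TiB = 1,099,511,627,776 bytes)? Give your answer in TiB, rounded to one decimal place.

3.6 TiB

4 TB × 1,000,000,000,000 bytes/TB = 4,000,000,000,000 bytes
1 TiB = 2^40 bytes = 1,099,511,627,776 bytes
4,000,000,000,000 / 1,099,511,627,776 = 3.6 TiB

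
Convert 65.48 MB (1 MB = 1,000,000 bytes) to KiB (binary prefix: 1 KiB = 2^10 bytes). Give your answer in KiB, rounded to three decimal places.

63,945.313 KiB

65.48 MB = 65.48 × 10^6 bytes = 65,480,000 bytes
1 KiB = 1,024 bytes
65,480,000 / 1,024 = 63,945.313 KiB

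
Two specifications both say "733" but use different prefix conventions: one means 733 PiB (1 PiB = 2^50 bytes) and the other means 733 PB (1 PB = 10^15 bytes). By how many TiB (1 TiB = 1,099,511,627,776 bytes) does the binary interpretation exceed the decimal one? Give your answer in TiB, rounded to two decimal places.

733 PiB = 733 × 1,125,899,906,842,624 = 825,284,631,715,643,392 bytes
733 PB = 733 × 1,000,000,000,000,000 = 733,000,000,000,000,000 bytes
difference = 92,284,631,715,643,392 bytes
92,284,631,715,643,392 / 1,099,511,627,776 = 83,932.38 TiB

83,932.38 TiB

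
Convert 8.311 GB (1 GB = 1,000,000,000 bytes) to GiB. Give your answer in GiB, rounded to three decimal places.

8.311 GB × 1,000,000,000 bytes/GB = 8,311,000,000 bytes
1 GiB = 1,073,741,824 bytes
8,311,000,000 / 1,073,741,824 = 7.740 GiB

7.740 GiB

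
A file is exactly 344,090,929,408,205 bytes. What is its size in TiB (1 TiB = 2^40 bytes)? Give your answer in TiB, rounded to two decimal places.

312.95 TiB

344,090,929,408,205 bytes given.
1 TiB = 2^40 bytes = 1,099,511,627,776 bytes
344,090,929,408,205 / 1,099,511,627,776 = 312.95 TiB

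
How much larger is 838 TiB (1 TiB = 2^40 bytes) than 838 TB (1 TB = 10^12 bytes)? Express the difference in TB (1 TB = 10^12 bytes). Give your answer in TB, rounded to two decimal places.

83.39 TB

838 TiB = 838 × 1,099,511,627,776 = 921,390,744,076,288 bytes
838 TB = 838 × 1,000,000,000,000 = 838,000,000,000,000 bytes
difference = 83,390,744,076,288 bytes
83,390,744,076,288 / 1,000,000,000,000 = 83.39 TB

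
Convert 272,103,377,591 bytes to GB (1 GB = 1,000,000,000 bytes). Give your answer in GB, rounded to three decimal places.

272,103,377,591 bytes given.
1 GB = 1,000,000,000 bytes
272,103,377,591 / 1,000,000,000 = 272.103 GB

272.103 GB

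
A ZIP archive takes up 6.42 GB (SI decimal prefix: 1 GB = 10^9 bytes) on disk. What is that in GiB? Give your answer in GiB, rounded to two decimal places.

6.42 GB × 1,000,000,000 bytes/GB = 6,420,000,000 bytes
1 GiB = 2^30 bytes = 1,073,741,824 bytes
6,420,000,000 / 1,073,741,824 = 5.98 GiB

5.98 GiB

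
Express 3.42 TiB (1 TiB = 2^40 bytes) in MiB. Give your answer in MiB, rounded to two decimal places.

3.42 TiB = 3.42 × 2^40 bytes = 3,760,329,766,993.92 bytes
1 MiB = 1,048,576 bytes
3,760,329,766,993.92 / 1,048,576 = 3,586,129.92 MiB

3,586,129.92 MiB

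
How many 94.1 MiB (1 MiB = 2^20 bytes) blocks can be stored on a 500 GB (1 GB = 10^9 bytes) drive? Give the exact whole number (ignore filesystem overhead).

5,067

Capacity: 500 GB = 500,000,000,000 bytes
Per item: 94.1 MiB = 98,671,001.6 bytes
⌊500,000,000,000 / 98,671,001.6⌋ = 5,067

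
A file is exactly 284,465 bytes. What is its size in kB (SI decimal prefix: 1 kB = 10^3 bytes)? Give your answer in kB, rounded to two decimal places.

284.47 kB

284,465 bytes given.
1 kB = 1,000 bytes
284,465 / 1,000 = 284.47 kB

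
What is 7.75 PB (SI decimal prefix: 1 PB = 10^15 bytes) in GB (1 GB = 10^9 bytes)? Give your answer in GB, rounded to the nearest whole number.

7.75 PB × 1,000,000,000,000,000 bytes/PB = 7,750,000,000,000,000 bytes
1 GB = 10^9 bytes = 1,000,000,000 bytes
7,750,000,000,000,000 / 1,000,000,000 = 7,750,000 GB

7,750,000 GB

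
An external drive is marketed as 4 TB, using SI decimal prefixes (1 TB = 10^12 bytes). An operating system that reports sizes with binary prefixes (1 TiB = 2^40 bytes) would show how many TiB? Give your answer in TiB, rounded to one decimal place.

3.6 TiB

4 TB = 4 × 10^12 bytes = 4,000,000,000,000 bytes
1 TiB = 2^40 bytes = 1,099,511,627,776 bytes
4,000,000,000,000 / 1,099,511,627,776 = 3.6 TiB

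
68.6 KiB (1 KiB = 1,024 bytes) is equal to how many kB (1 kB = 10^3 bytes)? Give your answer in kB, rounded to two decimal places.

70.25 kB

68.6 KiB = 68.6 × 2^10 bytes = 70,246.4 bytes
1 kB = 10^3 bytes = 1,000 bytes
70,246.4 / 1,000 = 70.25 kB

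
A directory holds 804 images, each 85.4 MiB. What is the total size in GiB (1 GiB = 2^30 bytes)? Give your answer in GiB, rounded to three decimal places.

Total = 804 × 85.4 MiB = 68661.6 MiB
= 68661.6 × 1,048,576 bytes = 71,996,905,881.6 bytes
1 GiB = 1,073,741,824 bytes
71,996,905,881.6 / 1,073,741,824 = 67.052 GiB

67.052 GiB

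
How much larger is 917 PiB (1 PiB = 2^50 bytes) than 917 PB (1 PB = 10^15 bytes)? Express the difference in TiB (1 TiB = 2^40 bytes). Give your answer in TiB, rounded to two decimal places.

917 PiB = 917 × 1,125,899,906,842,624 = 1,032,450,214,574,686,208 bytes
917 PB = 917 × 1,000,000,000,000,000 = 917,000,000,000,000,000 bytes
difference = 115,450,214,574,686,208 bytes
115,450,214,574,686,208 / 1,099,511,627,776 = 105,001.36 TiB

105,001.36 TiB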